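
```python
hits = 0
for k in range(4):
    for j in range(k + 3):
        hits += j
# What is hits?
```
Trace:
  hits=0
  hits=0, k=0, j=0
  hits=1, k=0, j=1
  hits=3, k=0, j=2
  hits=3, k=1, j=0
  hits=4, k=1, j=1
  hits=6, k=1, j=2
  hits=9, k=1, j=3
  hits=9, k=2, j=0
  hits=10, k=2, j=1
  hits=12, k=2, j=2
  hits=15, k=2, j=3
  hits=19, k=2, j=4
  hits=19, k=3, j=0
  hits=20, k=3, j=1
  hits=22, k=3, j=2
  hits=25, k=3, j=3
  hits=29, k=3, j=4
  hits=34, k=3, j=5

Final answer: 34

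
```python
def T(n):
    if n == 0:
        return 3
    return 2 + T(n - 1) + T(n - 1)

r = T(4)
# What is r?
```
Call trace (a repeated sub-call is expanded the first time; later identical calls just restate its return value):
T(n=4)
  T(n=3)
    T(n=2)
      T(n=1)
        T(n=0)
        -> return 3
        T(n=0)
        -> return 3
      -> return 8
      T(n=1) -> return 8  (same call as traced above)
    -> return 18
    T(n=2) -> return 18  (same call as traced above)
  -> return 38
  T(n=3) -> return 38  (same call as traced above)
-> return 78

Final answer: 78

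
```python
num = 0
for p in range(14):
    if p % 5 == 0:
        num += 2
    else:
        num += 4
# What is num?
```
Trace:
  num=0
  num=2, p=0
  num=6, p=1
  num=10, p=2
  num=14, p=3
  num=18, p=4
  num=20, p=5
  num=24, p=6
  num=28, p=7
  num=32, p=8
  num=36, p=9
  num=38, p=10
  num=42, p=11
  num=46, p=12
  num=50, p=13

Final answer: 50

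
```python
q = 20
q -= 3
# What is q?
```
Trace:
  q=20
  q=17

Final answer: 17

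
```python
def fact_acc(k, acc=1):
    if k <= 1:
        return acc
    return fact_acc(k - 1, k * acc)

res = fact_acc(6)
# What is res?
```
Call trace:
fact_acc(k=6, acc=1)
  fact_acc(k=5, acc=6)
    fact_acc(k=4, acc=30)
      fact_acc(k=3, acc=120)
        fact_acc(k=2, acc=360)
          fact_acc(k=1, acc=720)
          -> return 720
        -> return 720
      -> return 720
    -> return 720
  -> return 720
-> return 720

Final answer: 720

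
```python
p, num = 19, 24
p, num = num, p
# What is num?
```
Trace:
  p=19, num=24
  p=24, num=19

Final answer: 19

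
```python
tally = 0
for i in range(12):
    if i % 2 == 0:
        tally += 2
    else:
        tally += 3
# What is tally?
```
Trace:
  tally=0
  tally=2, i=0
  tally=5, i=1
  tally=7, i=2
  tally=10, i=3
  tally=12, i=4
  tally=15, i=5
  tally=17, i=6
  tally=20, i=7
  tally=22, i=8
  tally=25, i=9
  tally=27, i=10
  tally=30, i=11

Final answer: 30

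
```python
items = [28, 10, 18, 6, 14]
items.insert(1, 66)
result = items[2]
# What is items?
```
Trace:
  items=[28, 10, 18, 6, 14]
  items=[28, 66, 10, 18, 6, 14]
  items=[28, 66, 10, 18, 6, 14], result=10

Final answer: [28, 66, 10, 18, 6, 14]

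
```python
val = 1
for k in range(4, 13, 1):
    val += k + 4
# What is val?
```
Trace:
  val=1
  val=9, k=4
  val=18, k=5
  val=28, k=6
  val=39, k=7
  val=51, k=8
  val=64, k=9
  val=78, k=10
  val=93, k=11
  val=109, k=12

Final answer: 109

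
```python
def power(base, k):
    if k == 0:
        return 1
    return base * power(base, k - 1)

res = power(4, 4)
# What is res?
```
Call trace:
power(base=4, k=4)
  power(base=4, k=3)
    power(base=4, k=2)
      power(base=4, k=1)
        power(base=4, k=0)
        -> return 1
      -> return 4
    -> return 16
  -> return 64
-> return 256

Final answer: 256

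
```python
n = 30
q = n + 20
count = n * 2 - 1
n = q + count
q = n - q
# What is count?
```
Trace:
  n=30
  n=30, q=50
  n=30, q=50, count=59
  n=109, q=50, count=59
  n=109, q=59, count=59

Final answer: 59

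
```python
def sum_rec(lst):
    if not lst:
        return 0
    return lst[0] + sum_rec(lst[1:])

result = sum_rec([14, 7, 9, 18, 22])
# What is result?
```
Call trace:
sum_rec(lst=[14, 7, 9, 18, 22])
  sum_rec(lst=[7, 9, 18, 22])
    sum_rec(lst=[9, 18, 22])
      sum_rec(lst=[18, 22])
        sum_rec(lst=[22])
          sum_rec(lst=[])
          -> return 0
        -> return 22
      -> return 40
    -> return 49
  -> return 56
-> return 70

Final answer: 70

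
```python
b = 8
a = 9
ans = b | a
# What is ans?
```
Trace:
  b=8
  b=8, a=9
  b=8, a=9, ans=9

Final answer: 9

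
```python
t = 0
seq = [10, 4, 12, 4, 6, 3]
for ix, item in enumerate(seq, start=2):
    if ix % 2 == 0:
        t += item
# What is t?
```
Trace:
  t=0
  t=10, ix=2, item=10
  t=10, ix=3, item=4
  t=22, ix=4, item=12
  t=22, ix=5, item=4
  t=28, ix=6, item=6
  t=28, ix=7, item=3

Final answer: 28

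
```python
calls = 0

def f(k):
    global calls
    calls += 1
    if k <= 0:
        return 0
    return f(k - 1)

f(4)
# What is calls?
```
Call trace:
f(k=4)
  f(k=3)
    f(k=2)
      f(k=1)
        f(k=0)
        -> return 0
      -> return 0
    -> return 0
  -> return 0
-> return 0

calls is incremented once per call. f is entered once for each k = 4, 3, 2, 1, 0 (the k <= 0 call returns without recursing), i.e. 4 + 1 calls.
calls = 5

Final answer: 5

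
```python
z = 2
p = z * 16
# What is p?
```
Trace:
  z=2
  z=2, p=32

Final answer: 32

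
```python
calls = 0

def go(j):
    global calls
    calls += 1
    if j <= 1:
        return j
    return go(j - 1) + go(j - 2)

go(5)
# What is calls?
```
Call trace (a repeated sub-call is expanded the first time; later identical calls just restate its return value):
go(j=5)
  go(j=4)
    go(j=3)
      go(j=2)
        go(j=1)
        -> return 1
        go(j=0)
        -> return 0
      -> return 1
      go(j=1)
      -> return 1
    -> return 2
    go(j=2) -> return 1  (same call as traced above)
  -> return 3
  go(j=3) -> return 2  (same call as traced above)
-> return 5

calls is incremented once per call, so count the calls in each subtree. Let C(j) = number of calls made by go(j).
C(0) = C(1) = 1 (base case, no recursion); C(j) = 1 + C(j - 1) + C(j - 2) otherwise.
C(2) = 1 + C(1) + C(0) = 1 + 1 + 1 = 3
C(3) = 1 + C(2) + C(1) = 1 + 3 + 1 = 5
C(4) = 1 + C(3) + C(2) = 1 + 5 + 3 = 9
C(5) = 1 + C(4) + C(3) = 1 + 9 + 5 = 15
calls = C(5) = 15

Final answer: 15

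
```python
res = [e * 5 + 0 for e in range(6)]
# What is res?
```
Trace:
  e=0
  e=1
  e=2
  e=3
  e=4
  e=5
  res=[0, 5, 10, 15, 20, 25]

Final answer: [0, 5, 10, 15, 20, 25]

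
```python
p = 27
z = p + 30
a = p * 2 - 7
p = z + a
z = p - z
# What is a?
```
Trace:
  p=27
  p=27, z=57
  p=27, z=57, a=47
  p=104, z=57, a=47
  p=104, z=47, a=47

Final answer: 47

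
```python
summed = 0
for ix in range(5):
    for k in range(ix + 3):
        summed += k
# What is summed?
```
Trace:
  summed=0
  summed=0, ix=0, k=0
  summed=1, ix=0, k=1
  summed=3, ix=0, k=2
  summed=3, ix=1, k=0
  summed=4, ix=1, k=1
  summed=6, ix=1, k=2
  summed=9, ix=1, k=3
  summed=9, ix=2, k=0
  summed=10, ix=2, k=1
  summed=12, ix=2, k=2
  summed=15, ix=2, k=3
  summed=19, ix=2, k=4
  summed=19, ix=3, k=0
  summed=20, ix=3, k=1
  summed=22, ix=3, k=2
  summed=25, ix=3, k=3
  summed=29, ix=3, k=4
  summed=34, ix=3, k=5
  summed=34, ix=4, k=0
  summed=35, ix=4, k=1
  summed=37, ix=4, k=2
  summed=40, ix=4, k=3
  summed=44, ix=4, k=4
  summed=49, ix=4, k=5
  summed=55, ix=4, k=6

Final answer: 55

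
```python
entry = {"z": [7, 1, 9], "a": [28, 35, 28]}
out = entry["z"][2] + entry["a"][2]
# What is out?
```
Trace:
  entry={'z': [7, 1, 9], 'a': [28, 35, 28]}
  entry={'z': [7, 1, 9], 'a': [28, 35, 28]}, out=37

Final answer: 37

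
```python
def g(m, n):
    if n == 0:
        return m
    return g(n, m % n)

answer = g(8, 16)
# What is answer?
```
Call trace:
g(m=8, n=16)
  g(m=16, n=8)
    g(m=8, n=0)
    -> return 8
  -> return 8
-> return 8

Final answer: 8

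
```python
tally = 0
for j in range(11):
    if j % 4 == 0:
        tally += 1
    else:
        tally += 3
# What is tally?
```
Trace:
  tally=0
  tally=1, j=0
  tally=4, j=1
  tally=7, j=2
  tally=10, j=3
  tally=11, j=4
  tally=14, j=5
  tally=17, j=6
  tally=20, j=7
  tally=21, j=8
  tally=24, j=9
  tally=27, j=10

Final answer: 27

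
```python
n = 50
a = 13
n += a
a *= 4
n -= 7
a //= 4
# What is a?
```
Trace:
  n=50
  n=50, a=13
  n=63, a=13
  n=63, a=52
  n=56, a=52
  n=56, a=13

Final answer: 13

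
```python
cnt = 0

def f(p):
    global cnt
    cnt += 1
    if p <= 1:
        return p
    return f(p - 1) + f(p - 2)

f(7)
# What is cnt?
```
Call trace (a repeated sub-call is expanded the first time; later identical calls just restate its return value):
f(p=7)
  f(p=6)
    f(p=5)
      f(p=4)
        f(p=3)
          f(p=2)
            f(p=1)
            -> return 1
            f(p=0)
            -> return 0
          -> return 1
          f(p=1)
          -> return 1
        -> return 2
        f(p=2) -> return 1  (same call as traced above)
      -> return 3
      f(p=3) -> return 2  (same call as traced above)
    -> return 5
    f(p=4) -> return 3  (same call as traced above)
  -> return 8
  f(p=5) -> return 5  (same call as traced above)
-> return 13

cnt is incremented once per call, so count the calls in each subtree. Let C(p) = number of calls made by f(p).
C(0) = C(1) = 1 (base case, no recursion); C(p) = 1 + C(p - 1) + C(p - 2) otherwise.
C(2) = 1 + C(1) + C(0) = 1 + 1 + 1 = 3
C(3) = 1 + C(2) + C(1) = 1 + 3 + 1 = 5
C(4) = 1 + C(3) + C(2) = 1 + 5 + 3 = 9
C(5) = 1 + C(4) + C(3) = 1 + 9 + 5 = 15
C(6) = 1 + C(5) + C(4) = 1 + 15 + 9 = 25
C(7) = 1 + C(6) + C(5) = 1 + 25 + 15 = 41
cnt = C(7) = 41

Final answer: 41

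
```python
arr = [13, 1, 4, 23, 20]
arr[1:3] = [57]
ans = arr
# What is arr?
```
Trace:
  arr=[13, 1, 4, 23, 20]
  arr=[13, 57, 23, 20]
  arr=[13, 57, 23, 20], ans=[13, 57, 23, 20]

Final answer: [13, 57, 23, 20]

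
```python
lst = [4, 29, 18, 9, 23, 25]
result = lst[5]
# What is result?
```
Trace:
  lst=[4, 29, 18, 9, 23, 25]
  lst=[4, 29, 18, 9, 23, 25], result=25

Final answer: 25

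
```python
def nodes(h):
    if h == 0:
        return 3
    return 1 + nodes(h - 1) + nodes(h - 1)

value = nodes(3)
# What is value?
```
Call trace (a repeated sub-call is expanded the first time; later identical calls just restate its return value):
nodes(h=3)
  nodes(h=2)
    nodes(h=1)
      nodes(h=0)
      -> return 3
      nodes(h=0)
      -> return 3
    -> return 7
    nodes(h=1) -> return 7  (same call as traced above)
  -> return 15
  nodes(h=2) -> return 15  (same call as traced above)
-> return 31

Final answer: 31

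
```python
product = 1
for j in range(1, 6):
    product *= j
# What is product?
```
Trace:
  product=1
  product=1, j=1
  product=2, j=2
  product=6, j=3
  product=24, j=4
  product=120, j=5

Final answer: 120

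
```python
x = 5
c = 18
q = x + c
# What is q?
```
Trace:
  x=5
  x=5, c=18
  x=5, c=18, q=23

Final answer: 23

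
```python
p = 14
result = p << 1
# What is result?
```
Trace:
  p=14
  p=14, result=28

Final answer: 28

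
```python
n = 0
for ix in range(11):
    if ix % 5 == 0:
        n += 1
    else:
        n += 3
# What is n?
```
Trace:
  n=0
  n=1, ix=0
  n=4, ix=1
  n=7, ix=2
  n=10, ix=3
  n=13, ix=4
  n=14, ix=5
  n=17, ix=6
  n=20, ix=7
  n=23, ix=8
  n=26, ix=9
  n=27, ix=10

Final answer: 27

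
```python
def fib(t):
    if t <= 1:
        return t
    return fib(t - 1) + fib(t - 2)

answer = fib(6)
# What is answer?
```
Call trace (a repeated sub-call is expanded the first time; later identical calls just restate its return value):
fib(t=6)
  fib(t=5)
    fib(t=4)
      fib(t=3)
        fib(t=2)
          fib(t=1)
          -> return 1
          fib(t=0)
          -> return 0
        -> return 1
        fib(t=1)
        -> return 1
      -> return 2
      fib(t=2) -> return 1  (same call as traced above)
    -> return 3
    fib(t=3) -> return 2  (same call as traced above)
  -> return 5
  fib(t=4) -> return 3  (same call as traced above)
-> return 8

Final answer: 8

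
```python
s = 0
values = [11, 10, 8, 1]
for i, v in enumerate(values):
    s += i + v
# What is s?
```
Trace:
  s=0
  s=11, i=0, v=11
  s=22, i=1, v=10
  s=32, i=2, v=8
  s=36, i=3, v=1

Final answer: 36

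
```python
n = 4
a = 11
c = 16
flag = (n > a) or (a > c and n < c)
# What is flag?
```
Trace:
  n=4
  n=4, a=11
  n=4, a=11, c=16
  n=4, a=11, c=16, flag=False

Final answer: False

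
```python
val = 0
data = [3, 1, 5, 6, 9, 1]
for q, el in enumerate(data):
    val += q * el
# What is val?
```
Trace:
  val=0
  val=0, q=0, el=3
  val=1, q=1, el=1
  val=11, q=2, el=5
  val=29, q=3, el=6
  val=65, q=4, el=9
  val=70, q=5, el=1

Final answer: 70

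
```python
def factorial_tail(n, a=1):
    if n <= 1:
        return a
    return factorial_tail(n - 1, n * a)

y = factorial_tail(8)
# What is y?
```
Call trace:
factorial_tail(n=8, a=1)
  factorial_tail(n=7, a=8)
    factorial_tail(n=6, a=56)
      factorial_tail(n=5, a=336)
        factorial_tail(n=4, a=1680)
          factorial_tail(n=3, a=6720)
            factorial_tail(n=2, a=20160)
              factorial_tail(n=1, a=40320)
              -> return 40320
            -> return 40320
          -> return 40320
        -> return 40320
      -> return 40320
    -> return 40320
  -> return 40320
-> return 40320

Final answer: 40320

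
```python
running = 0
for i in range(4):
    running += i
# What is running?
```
Trace:
  running=0
  running=0, i=0
  running=1, i=1
  running=3, i=2
  running=6, i=3

Final answer: 6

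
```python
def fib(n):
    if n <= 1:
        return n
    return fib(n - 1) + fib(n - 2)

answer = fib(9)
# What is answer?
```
Call trace (a repeated sub-call is expanded the first time; later identical calls just restate its return value):
fib(n=9)
  fib(n=8)
    fib(n=7)
      fib(n=6)
        fib(n=5)
          fib(n=4)
            fib(n=3)
              fib(n=2)
                fib(n=1)
                -> return 1
                fib(n=0)
                -> return 0
              -> return 1
              fib(n=1)
              -> return 1
            -> return 2
            fib(n=2) -> return 1  (same call as traced above)
          -> return 3
          fib(n=3) -> return 2  (same call as traced above)
        -> return 5
        fib(n=4) -> return 3  (same call as traced above)
      -> return 8
      fib(n=5) -> return 5  (same call as traced above)
    -> return 13
    fib(n=6) -> return 8  (same call as traced above)
  -> return 21
  fib(n=7) -> return 13  (same call as traced above)
-> return 34

Final answer: 34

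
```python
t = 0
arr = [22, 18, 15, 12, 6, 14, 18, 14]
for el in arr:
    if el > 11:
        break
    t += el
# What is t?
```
Trace:
  t=0
  t=0, el=22

Final answer: 0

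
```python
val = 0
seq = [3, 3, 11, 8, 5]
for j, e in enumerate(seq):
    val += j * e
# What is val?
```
Trace:
  val=0
  val=0, j=0, e=3
  val=3, j=1, e=3
  val=25, j=2, e=11
  val=49, j=3, e=8
  val=69, j=4, e=5

Final answer: 69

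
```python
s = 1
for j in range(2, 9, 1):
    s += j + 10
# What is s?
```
Trace:
  s=1
  s=13, j=2
  s=26, j=3
  s=40, j=4
  s=55, j=5
  s=71, j=6
  s=88, j=7
  s=106, j=8

Final answer: 106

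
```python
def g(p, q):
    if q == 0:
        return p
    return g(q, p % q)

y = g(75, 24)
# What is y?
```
Call trace:
g(p=75, q=24)
  g(p=24, q=3)
    g(p=3, q=0)
    -> return 3
  -> return 3
-> return 3

Final answer: 3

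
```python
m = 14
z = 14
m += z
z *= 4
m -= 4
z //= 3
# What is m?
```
Trace:
  m=14
  m=14, z=14
  m=28, z=14
  m=28, z=56
  m=24, z=56
  m=24, z=18

Final answer: 24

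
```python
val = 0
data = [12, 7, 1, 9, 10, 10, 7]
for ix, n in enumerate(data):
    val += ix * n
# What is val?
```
Trace:
  val=0
  val=0, ix=0, n=12
  val=7, ix=1, n=7
  val=9, ix=2, n=1
  val=36, ix=3, n=9
  val=76, ix=4, n=10
  val=126, ix=5, n=10
  val=168, ix=6, n=7

Final answer: 168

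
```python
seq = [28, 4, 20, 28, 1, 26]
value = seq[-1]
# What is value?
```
Trace:
  seq=[28, 4, 20, 28, 1, 26]
  seq=[28, 4, 20, 28, 1, 26], value=26

Final answer: 26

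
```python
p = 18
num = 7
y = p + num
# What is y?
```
Trace:
  p=18
  p=18, num=7
  p=18, num=7, y=25

Final answer: 25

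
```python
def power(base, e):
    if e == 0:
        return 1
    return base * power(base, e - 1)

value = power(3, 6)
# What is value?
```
Call trace:
power(base=3, e=6)
  power(base=3, e=5)
    power(base=3, e=4)
      power(base=3, e=3)
        power(base=3, e=2)
          power(base=3, e=1)
            power(base=3, e=0)
            -> return 1
          -> return 3
        -> return 9
      -> return 27
    -> return 81
  -> return 243
-> return 729

Final answer: 729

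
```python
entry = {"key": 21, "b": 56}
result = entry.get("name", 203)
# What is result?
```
Trace:
  entry={'key': 21, 'b': 56}
  entry={'key': 21, 'b': 56}, result=203

Final answer: 203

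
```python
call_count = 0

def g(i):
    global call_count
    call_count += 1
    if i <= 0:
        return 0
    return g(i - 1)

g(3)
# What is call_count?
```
Call trace:
g(i=3)
  g(i=2)
    g(i=1)
      g(i=0)
      -> return 0
    -> return 0
  -> return 0
-> return 0

call_count is incremented once per call. g is entered once for each i = 3, 2, 1, 0 (the i <= 0 call returns without recursing), i.e. 3 + 1 calls.
call_count = 4

Final answer: 4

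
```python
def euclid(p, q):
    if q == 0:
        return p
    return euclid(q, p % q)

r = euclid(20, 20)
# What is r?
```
Call trace:
euclid(p=20, q=20)
  euclid(p=20, q=0)
  -> return 20
-> return 20

Final answer: 20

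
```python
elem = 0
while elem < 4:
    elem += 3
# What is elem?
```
Trace:
  elem=0
  elem=3
  elem=6

Final answer: 6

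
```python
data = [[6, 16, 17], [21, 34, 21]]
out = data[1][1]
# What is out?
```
Trace:
  data=[[6, 16, 17], [21, 34, 21]]
  data=[[6, 16, 17], [21, 34, 21]], out=34

Final answer: 34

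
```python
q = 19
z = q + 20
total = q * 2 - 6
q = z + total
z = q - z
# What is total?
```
Trace:
  q=19
  q=19, z=39
  q=19, z=39, total=32
  q=71, z=39, total=32
  q=71, z=32, total=32

Final answer: 32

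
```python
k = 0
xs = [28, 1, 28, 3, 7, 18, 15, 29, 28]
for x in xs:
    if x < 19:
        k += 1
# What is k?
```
Trace:
  k=0
  k=0, x=28
  k=1, x=1
  k=1, x=28
  k=2, x=3
  k=3, x=7
  k=4, x=18
  k=5, x=15
  k=5, x=29
  k=5, x=28

Final answer: 5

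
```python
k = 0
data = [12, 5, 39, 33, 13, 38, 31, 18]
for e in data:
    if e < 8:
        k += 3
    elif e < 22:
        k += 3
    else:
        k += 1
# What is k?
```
Trace:
  k=0
  k=3, e=12
  k=6, e=5
  k=7, e=39
  k=8, e=33
  k=11, e=13
  k=12, e=38
  k=13, e=31
  k=16, e=18

Final answer: 16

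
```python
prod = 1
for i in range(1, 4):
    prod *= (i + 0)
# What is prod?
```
Trace:
  prod=1
  prod=1, i=1
  prod=2, i=2
  prod=6, i=3

Final answer: 6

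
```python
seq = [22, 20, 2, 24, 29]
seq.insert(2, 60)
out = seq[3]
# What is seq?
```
Trace:
  seq=[22, 20, 2, 24, 29]
  seq=[22, 20, 60, 2, 24, 29]
  seq=[22, 20, 60, 2, 24, 29], out=2

Final answer: [22, 20, 60, 2, 24, 29]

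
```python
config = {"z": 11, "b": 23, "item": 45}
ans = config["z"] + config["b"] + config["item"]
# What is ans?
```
Trace:
  config={'z': 11, 'b': 23, 'item': 45}
  config={'z': 11, 'b': 23, 'item': 45}, ans=79

Final answer: 79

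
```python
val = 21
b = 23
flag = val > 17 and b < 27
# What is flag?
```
Trace:
  val=21
  val=21, b=23
  val=21, b=23, flag=True

Final answer: True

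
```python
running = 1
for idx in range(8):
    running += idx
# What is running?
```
Trace:
  running=1
  running=1, idx=0
  running=2, idx=1
  running=4, idx=2
  running=7, idx=3
  running=11, idx=4
  running=16, idx=5
  running=22, idx=6
  running=29, idx=7

Final answer: 29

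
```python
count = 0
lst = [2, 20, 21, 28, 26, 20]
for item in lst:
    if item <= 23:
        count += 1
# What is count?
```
Trace:
  count=0
  count=1, item=2
  count=2, item=20
  count=3, item=21
  count=3, item=28
  count=3, item=26
  count=4, item=20

Final answer: 4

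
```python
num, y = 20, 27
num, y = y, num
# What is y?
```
Trace:
  num=20, y=27
  num=27, y=20

Final answer: 20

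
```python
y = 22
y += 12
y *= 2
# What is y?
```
Trace:
  y=22
  y=34
  y=68

Final answer: 68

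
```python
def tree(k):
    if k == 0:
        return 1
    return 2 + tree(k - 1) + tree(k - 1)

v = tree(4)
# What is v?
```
Call trace (a repeated sub-call is expanded the first time; later identical calls just restate its return value):
tree(k=4)
  tree(k=3)
    tree(k=2)
      tree(k=1)
        tree(k=0)
        -> return 1
        tree(k=0)
        -> return 1
      -> return 4
      tree(k=1) -> return 4  (same call as traced above)
    -> return 10
    tree(k=2) -> return 10  (same call as traced above)
  -> return 22
  tree(k=3) -> return 22  (same call as traced above)
-> return 46

Final answer: 46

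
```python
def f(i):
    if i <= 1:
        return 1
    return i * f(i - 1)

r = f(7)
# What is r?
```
Call trace:
f(i=7)
  f(i=6)
    f(i=5)
      f(i=4)
        f(i=3)
          f(i=2)
            f(i=1)
            -> return 1
          -> return 2
        -> return 6
      -> return 24
    -> return 120
  -> return 720
-> return 5040

Final answer: 5040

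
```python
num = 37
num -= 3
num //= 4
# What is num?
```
Trace:
  num=37
  num=34
  num=8

Final answer: 8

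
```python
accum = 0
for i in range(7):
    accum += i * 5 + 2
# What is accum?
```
Trace:
  accum=0
  accum=2, i=0
  accum=9, i=1
  accum=21, i=2
  accum=38, i=3
  accum=60, i=4
  accum=87, i=5
  accum=119, i=6

Final answer: 119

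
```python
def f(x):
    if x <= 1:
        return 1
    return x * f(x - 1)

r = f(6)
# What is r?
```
Call trace:
f(x=6)
  f(x=5)
    f(x=4)
      f(x=3)
        f(x=2)
          f(x=1)
          -> return 1
        -> return 2
      -> return 6
    -> return 24
  -> return 120
-> return 720

Final answer: 720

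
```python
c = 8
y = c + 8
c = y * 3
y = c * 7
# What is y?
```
Trace:
  c=8
  c=8, y=16
  c=48, y=16
  c=48, y=336

Final answer: 336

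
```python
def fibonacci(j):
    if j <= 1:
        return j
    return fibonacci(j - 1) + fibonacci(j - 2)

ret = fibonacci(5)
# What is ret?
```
Call trace (a repeated sub-call is expanded the first time; later identical calls just restate its return value):
fibonacci(j=5)
  fibonacci(j=4)
    fibonacci(j=3)
      fibonacci(j=2)
        fibonacci(j=1)
        -> return 1
        fibonacci(j=0)
        -> return 0
      -> return 1
      fibonacci(j=1)
      -> return 1
    -> return 2
    fibonacci(j=2) -> return 1  (same call as traced above)
  -> return 3
  fibonacci(j=3) -> return 2  (same call as traced above)
-> return 5

Final answer: 5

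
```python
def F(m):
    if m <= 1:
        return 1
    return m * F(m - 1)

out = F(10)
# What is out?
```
Call trace:
F(m=10)
  F(m=9)
    F(m=8)
      F(m=7)
        F(m=6)
          F(m=5)
            F(m=4)
              F(m=3)
                F(m=2)
                  F(m=1)
                  -> return 1
                -> return 2
              -> return 6
            -> return 24
          -> return 120
        -> return 720
      -> return 5040
    -> return 40320
  -> return 362880
-> return 3628800

Final answer: 3628800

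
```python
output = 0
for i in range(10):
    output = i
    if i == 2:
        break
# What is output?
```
Trace:
  output=0
  output=0, i=0
  output=1, i=1
  output=2, i=2

Final answer: 2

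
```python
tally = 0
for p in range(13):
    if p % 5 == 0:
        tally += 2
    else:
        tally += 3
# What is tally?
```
Trace:
  tally=0
  tally=2, p=0
  tally=5, p=1
  tally=8, p=2
  tally=11, p=3
  tally=14, p=4
  tally=16, p=5
  tally=19, p=6
  tally=22, p=7
  tally=25, p=8
  tally=28, p=9
  tally=30, p=10
  tally=33, p=11
  tally=36, p=12

Final answer: 36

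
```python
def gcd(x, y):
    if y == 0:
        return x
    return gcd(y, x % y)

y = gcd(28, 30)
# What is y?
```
Call trace:
gcd(x=28, y=30)
  gcd(x=30, y=28)
    gcd(x=28, y=2)
      gcd(x=2, y=0)
      -> return 2
    -> return 2
  -> return 2
-> return 2

Final answer: 2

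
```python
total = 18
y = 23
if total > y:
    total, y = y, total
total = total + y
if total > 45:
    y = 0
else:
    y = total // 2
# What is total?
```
Trace:
  total=18
  total=18, y=23
  total=18, y=23
  total=41, y=23
  total=41, y=20

Final answer: 41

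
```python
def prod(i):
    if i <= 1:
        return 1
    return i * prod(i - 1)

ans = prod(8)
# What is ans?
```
Call trace:
prod(i=8)
  prod(i=7)
    prod(i=6)
      prod(i=5)
        prod(i=4)
          prod(i=3)
            prod(i=2)
              prod(i=1)
              -> return 1
            -> return 2
          -> return 6
        -> return 24
      -> return 120
    -> return 720
  -> return 5040
-> return 40320

Final answer: 40320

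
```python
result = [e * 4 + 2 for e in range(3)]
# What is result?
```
Trace:
  e=0
  e=1
  e=2
  result=[2, 6, 10]

Final answer: [2, 6, 10]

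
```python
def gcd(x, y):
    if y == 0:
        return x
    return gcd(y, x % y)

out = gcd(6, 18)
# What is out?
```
Call trace:
gcd(x=6, y=18)
  gcd(x=18, y=6)
    gcd(x=6, y=0)
    -> return 6
  -> return 6
-> return 6

Final answer: 6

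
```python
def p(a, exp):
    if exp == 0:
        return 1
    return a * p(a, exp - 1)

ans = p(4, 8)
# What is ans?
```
Call trace:
p(a=4, exp=8)
  p(a=4, exp=7)
    p(a=4, exp=6)
      p(a=4, exp=5)
        p(a=4, exp=4)
          p(a=4, exp=3)
            p(a=4, exp=2)
              p(a=4, exp=1)
                p(a=4, exp=0)
                -> return 1
              -> return 4
            -> return 16
          -> return 64
        -> return 256
      -> return 1024
    -> return 4096
  -> return 16384
-> return 65536

Final answer: 65536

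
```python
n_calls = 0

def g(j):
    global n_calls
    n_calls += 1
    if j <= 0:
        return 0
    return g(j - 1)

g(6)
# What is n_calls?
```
Call trace:
g(j=6)
  g(j=5)
    g(j=4)
      g(j=3)
        g(j=2)
          g(j=1)
            g(j=0)
            -> return 0
          -> return 0
        -> return 0
      -> return 0
    -> return 0
  -> return 0
-> return 0

n_calls is incremented once per call. g is entered once for each j = 6, 5, 4, 3, 2, 1, 0 (the j <= 0 call returns without recursing), i.e. 6 + 1 calls.
n_calls = 7

Final answer: 7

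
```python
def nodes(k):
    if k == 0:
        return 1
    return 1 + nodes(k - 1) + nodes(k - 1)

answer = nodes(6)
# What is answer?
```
Call trace (a repeated sub-call is expanded the first time; later identical calls just restate its return value):
nodes(k=6)
  nodes(k=5)
    nodes(k=4)
      nodes(k=3)
        nodes(k=2)
          nodes(k=1)
            nodes(k=0)
            -> return 1
            nodes(k=0)
            -> return 1
          -> return 3
          nodes(k=1) -> return 3  (same call as traced above)
        -> return 7
        nodes(k=2) -> return 7  (same call as traced above)
      -> return 15
      nodes(k=3) -> return 15  (same call as traced above)
    -> return 31
    nodes(k=4) -> return 31  (same call as traced above)
  -> return 63
  nodes(k=5) -> return 63  (same call as traced above)
-> return 127

Final answer: 127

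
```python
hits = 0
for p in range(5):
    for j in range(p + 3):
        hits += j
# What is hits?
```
Trace:
  hits=0
  hits=0, p=0, j=0
  hits=1, p=0, j=1
  hits=3, p=0, j=2
  hits=3, p=1, j=0
  hits=4, p=1, j=1
  hits=6, p=1, j=2
  hits=9, p=1, j=3
  hits=9, p=2, j=0
  hits=10, p=2, j=1
  hits=12, p=2, j=2
  hits=15, p=2, j=3
  hits=19, p=2, j=4
  hits=19, p=3, j=0
  hits=20, p=3, j=1
  hits=22, p=3, j=2
  hits=25, p=3, j=3
  hits=29, p=3, j=4
  hits=34, p=3, j=5
  hits=34, p=4, j=0
  hits=35, p=4, j=1
  hits=37, p=4, j=2
  hits=40, p=4, j=3
  hits=44, p=4, j=4
  hits=49, p=4, j=5
  hits=55, p=4, j=6

Final answer: 55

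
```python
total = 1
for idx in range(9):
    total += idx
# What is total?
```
Trace:
  total=1
  total=1, idx=0
  total=2, idx=1
  total=4, idx=2
  total=7, idx=3
  total=11, idx=4
  total=16, idx=5
  total=22, idx=6
  total=29, idx=7
  total=37, idx=8

Final answer: 37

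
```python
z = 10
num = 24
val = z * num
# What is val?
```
Trace:
  z=10
  z=10, num=24
  z=10, num=24, val=240

Final answer: 240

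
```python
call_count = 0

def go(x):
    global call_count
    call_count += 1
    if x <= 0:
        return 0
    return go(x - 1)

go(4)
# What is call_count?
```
Call trace:
go(x=4)
  go(x=3)
    go(x=2)
      go(x=1)
        go(x=0)
        -> return 0
      -> return 0
    -> return 0
  -> return 0
-> return 0

call_count is incremented once per call. go is entered once for each x = 4, 3, 2, 1, 0 (the x <= 0 call returns without recursing), i.e. 4 + 1 calls.
call_count = 5

Final answer: 5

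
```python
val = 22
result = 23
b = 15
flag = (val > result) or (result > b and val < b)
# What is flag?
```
Trace:
  val=22
  val=22, result=23
  val=22, result=23, b=15
  val=22, result=23, b=15, flag=False

Final answer: False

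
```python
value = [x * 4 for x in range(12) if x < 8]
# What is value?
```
Trace:
  x=0
  x=1
  x=2
  x=3
  x=4
  x=5
  x=6
  x=7
  x=8
  x=9
  x=10
  x=11
  value=[0, 4, 8, 12, 16, 20, 24, 28]

Final answer: [0, 4, 8, 12, 16, 20, 24, 28]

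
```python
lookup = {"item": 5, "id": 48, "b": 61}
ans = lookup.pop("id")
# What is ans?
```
Trace:
  lookup={'item': 5, 'id': 48, 'b': 61}
  lookup={'item': 5, 'b': 61}, ans=48

Final answer: 48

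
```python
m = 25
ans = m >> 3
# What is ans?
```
Trace:
  m=25
  m=25, ans=3

Final answer: 3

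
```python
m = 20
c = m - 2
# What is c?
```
Trace:
  m=20
  m=20, c=18

Final answer: 18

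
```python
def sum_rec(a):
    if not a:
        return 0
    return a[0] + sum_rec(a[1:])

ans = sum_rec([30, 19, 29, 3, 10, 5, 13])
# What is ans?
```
Call trace:
sum_rec(a=[30, 19, 29, 3, 10, 5, 13])
  sum_rec(a=[19, 29, 3, 10, 5, 13])
    sum_rec(a=[29, 3, 10, 5, 13])
      sum_rec(a=[3, 10, 5, 13])
        sum_rec(a=[10, 5, 13])
          sum_rec(a=[5, 13])
            sum_rec(a=[13])
              sum_rec(a=[])
              -> return 0
            -> return 13
          -> return 18
        -> return 28
      -> return 31
    -> return 60
  -> return 79
-> return 109

Final answer: 109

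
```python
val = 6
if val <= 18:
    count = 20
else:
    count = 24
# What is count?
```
Trace:
  val=6
  val=6, count=20

Final answer: 20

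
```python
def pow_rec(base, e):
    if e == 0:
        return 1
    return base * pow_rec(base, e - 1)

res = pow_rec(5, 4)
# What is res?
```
Call trace:
pow_rec(base=5, e=4)
  pow_rec(base=5, e=3)
    pow_rec(base=5, e=2)
      pow_rec(base=5, e=1)
        pow_rec(base=5, e=0)
        -> return 1
      -> return 5
    -> return 25
  -> return 125
-> return 625

Final answer: 625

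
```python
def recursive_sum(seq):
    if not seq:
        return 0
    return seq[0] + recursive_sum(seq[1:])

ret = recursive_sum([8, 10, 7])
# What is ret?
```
Call trace:
recursive_sum(seq=[8, 10, 7])
  recursive_sum(seq=[10, 7])
    recursive_sum(seq=[7])
      recursive_sum(seq=[])
      -> return 0
    -> return 7
  -> return 17
-> return 25

Final answer: 25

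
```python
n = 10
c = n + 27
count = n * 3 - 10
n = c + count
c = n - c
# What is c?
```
Trace:
  n=10
  n=10, c=37
  n=10, c=37, count=20
  n=57, c=37, count=20
  n=57, c=20, count=20

Final answer: 20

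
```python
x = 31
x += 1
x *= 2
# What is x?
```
Trace:
  x=31
  x=32
  x=64

Final answer: 64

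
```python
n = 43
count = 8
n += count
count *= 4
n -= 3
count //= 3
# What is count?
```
Trace:
  n=43
  n=43, count=8
  n=51, count=8
  n=51, count=32
  n=48, count=32
  n=48, count=10

Final answer: 10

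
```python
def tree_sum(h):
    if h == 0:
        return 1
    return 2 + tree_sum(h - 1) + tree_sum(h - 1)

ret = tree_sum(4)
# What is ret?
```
Call trace (a repeated sub-call is expanded the first time; later identical calls just restate its return value):
tree_sum(h=4)
  tree_sum(h=3)
    tree_sum(h=2)
      tree_sum(h=1)
        tree_sum(h=0)
        -> return 1
        tree_sum(h=0)
        -> return 1
      -> return 4
      tree_sum(h=1) -> return 4  (same call as traced above)
    -> return 10
    tree_sum(h=2) -> return 10  (same call as traced above)
  -> return 22
  tree_sum(h=3) -> return 22  (same call as traced above)
-> return 46

Final answer: 46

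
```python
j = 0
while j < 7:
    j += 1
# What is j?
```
Trace:
  j=0
  j=1
  j=2
  j=3
  j=4
  j=5
  j=6
  j=7

Final answer: 7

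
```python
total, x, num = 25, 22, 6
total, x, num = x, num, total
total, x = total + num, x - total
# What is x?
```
Trace:
  total=25, x=22, num=6
  total=22, x=6, num=25
  total=47, x=-16, num=25

Final answer: -16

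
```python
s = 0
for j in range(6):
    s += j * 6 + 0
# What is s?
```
Trace:
  s=0
  s=0, j=0
  s=6, j=1
  s=18, j=2
  s=36, j=3
  s=60, j=4
  s=90, j=5

Final answer: 90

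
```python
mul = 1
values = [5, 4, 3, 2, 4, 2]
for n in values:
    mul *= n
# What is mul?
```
Trace:
  mul=1
  mul=5, n=5
  mul=20, n=4
  mul=60, n=3
  mul=120, n=2
  mul=480, n=4
  mul=960, n=2

Final answer: 960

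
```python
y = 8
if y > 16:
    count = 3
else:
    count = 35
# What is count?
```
Trace:
  y=8
  y=8, count=35

Final answer: 35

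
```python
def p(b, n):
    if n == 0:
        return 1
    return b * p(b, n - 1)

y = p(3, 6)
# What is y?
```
Call trace:
p(b=3, n=6)
  p(b=3, n=5)
    p(b=3, n=4)
      p(b=3, n=3)
        p(b=3, n=2)
          p(b=3, n=1)
            p(b=3, n=0)
            -> return 1
          -> return 3
        -> return 9
      -> return 27
    -> return 81
  -> return 243
-> return 729

Final answer: 729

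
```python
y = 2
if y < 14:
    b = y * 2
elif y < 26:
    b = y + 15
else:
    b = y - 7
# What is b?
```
Trace:
  y=2
  y=2, b=4

Final answer: 4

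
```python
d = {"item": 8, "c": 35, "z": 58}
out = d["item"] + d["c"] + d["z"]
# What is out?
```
Trace:
  d={'item': 8, 'c': 35, 'z': 58}
  d={'item': 8, 'c': 35, 'z': 58}, out=101

Final answer: 101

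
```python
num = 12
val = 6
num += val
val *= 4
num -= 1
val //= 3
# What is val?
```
Trace:
  num=12
  num=12, val=6
  num=18, val=6
  num=18, val=24
  num=17, val=24
  num=17, val=8

Final answer: 8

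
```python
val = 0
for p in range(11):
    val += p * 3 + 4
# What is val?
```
Trace:
  val=0
  val=4, p=0
  val=11, p=1
  val=21, p=2
  val=34, p=3
  val=50, p=4
  val=69, p=5
  val=91, p=6
  val=116, p=7
  val=144, p=8
  val=175, p=9
  val=209, p=10

Final answer: 209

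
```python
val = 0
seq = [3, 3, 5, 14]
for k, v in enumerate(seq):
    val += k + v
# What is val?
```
Trace:
  val=0
  val=3, k=0, v=3
  val=7, k=1, v=3
  val=14, k=2, v=5
  val=31, k=3, v=14

Final answer: 31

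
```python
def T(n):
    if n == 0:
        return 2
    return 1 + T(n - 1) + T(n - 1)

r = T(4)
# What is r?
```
Call trace (a repeated sub-call is expanded the first time; later identical calls just restate its return value):
T(n=4)
  T(n=3)
    T(n=2)
      T(n=1)
        T(n=0)
        -> return 2
        T(n=0)
        -> return 2
      -> return 5
      T(n=1) -> return 5  (same call as traced above)
    -> return 11
    T(n=2) -> return 11  (same call as traced above)
  -> return 23
  T(n=3) -> return 23  (same call as traced above)
-> return 47

Final answer: 47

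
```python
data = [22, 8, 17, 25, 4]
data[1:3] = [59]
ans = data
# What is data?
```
Trace:
  data=[22, 8, 17, 25, 4]
  data=[22, 59, 25, 4]
  data=[22, 59, 25, 4], ans=[22, 59, 25, 4]

Final answer: [22, 59, 25, 4]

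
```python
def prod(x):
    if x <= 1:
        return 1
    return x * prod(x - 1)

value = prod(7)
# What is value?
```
Call trace:
prod(x=7)
  prod(x=6)
    prod(x=5)
      prod(x=4)
        prod(x=3)
          prod(x=2)
            prod(x=1)
            -> return 1
          -> return 2
        -> return 6
      -> return 24
    -> return 120
  -> return 720
-> return 5040

Final answer: 5040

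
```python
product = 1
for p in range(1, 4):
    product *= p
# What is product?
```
Trace:
  product=1
  product=1, p=1
  product=2, p=2
  product=6, p=3

Final answer: 6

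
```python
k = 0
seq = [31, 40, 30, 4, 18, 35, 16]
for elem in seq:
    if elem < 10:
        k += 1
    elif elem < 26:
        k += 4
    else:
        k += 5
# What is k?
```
Trace:
  k=0
  k=5, elem=31
  k=10, elem=40
  k=15, elem=30
  k=16, elem=4
  k=20, elem=18
  k=25, elem=35
  k=29, elem=16

Final answer: 29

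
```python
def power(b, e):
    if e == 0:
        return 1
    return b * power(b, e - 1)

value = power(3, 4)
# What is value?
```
Call trace:
power(b=3, e=4)
  power(b=3, e=3)
    power(b=3, e=2)
      power(b=3, e=1)
        power(b=3, e=0)
        -> return 1
      -> return 3
    -> return 9
  -> return 27
-> return 81

Final answer: 81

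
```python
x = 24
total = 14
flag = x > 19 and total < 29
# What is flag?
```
Trace:
  x=24
  x=24, total=14
  x=24, total=14, flag=True

Final answer: True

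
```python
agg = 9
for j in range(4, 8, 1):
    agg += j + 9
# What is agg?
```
Trace:
  agg=9
  agg=22, j=4
  agg=36, j=5
  agg=51, j=6
  agg=67, j=7

Final answer: 67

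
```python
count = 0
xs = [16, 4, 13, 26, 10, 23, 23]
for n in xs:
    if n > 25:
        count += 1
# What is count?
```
Trace:
  count=0
  count=0, n=16
  count=0, n=4
  count=0, n=13
  count=1, n=26
  count=1, n=10
  count=1, n=23
  count=1, n=23

Final answer: 1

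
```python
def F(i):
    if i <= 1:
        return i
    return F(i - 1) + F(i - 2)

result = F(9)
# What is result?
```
Call trace (a repeated sub-call is expanded the first time; later identical calls just restate its return value):
F(i=9)
  F(i=8)
    F(i=7)
      F(i=6)
        F(i=5)
          F(i=4)
            F(i=3)
              F(i=2)
                F(i=1)
                -> return 1
                F(i=0)
                -> return 0
              -> return 1
              F(i=1)
              -> return 1
            -> return 2
            F(i=2) -> return 1  (same call as traced above)
          -> return 3
          F(i=3) -> return 2  (same call as traced above)
        -> return 5
        F(i=4) -> return 3  (same call as traced above)
      -> return 8
      F(i=5) -> return 5  (same call as traced above)
    -> return 13
    F(i=6) -> return 8  (same call as traced above)
  -> return 21
  F(i=7) -> return 13  (same call as traced above)
-> return 34

Final answer: 34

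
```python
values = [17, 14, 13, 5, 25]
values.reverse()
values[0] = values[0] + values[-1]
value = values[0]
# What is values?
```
Trace:
  values=[17, 14, 13, 5, 25]
  values=[25, 5, 13, 14, 17]
  values=[42, 5, 13, 14, 17]
  values=[42, 5, 13, 14, 17], value=42

Final answer: [42, 5, 13, 14, 17]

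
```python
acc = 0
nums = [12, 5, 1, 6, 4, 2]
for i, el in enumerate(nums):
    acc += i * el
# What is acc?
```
Trace:
  acc=0
  acc=0, i=0, el=12
  acc=5, i=1, el=5
  acc=7, i=2, el=1
  acc=25, i=3, el=6
  acc=41, i=4, el=4
  acc=51, i=5, el=2

Final answer: 51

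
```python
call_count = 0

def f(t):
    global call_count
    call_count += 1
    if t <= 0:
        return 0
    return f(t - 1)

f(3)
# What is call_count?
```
Call trace:
f(t=3)
  f(t=2)
    f(t=1)
      f(t=0)
      -> return 0
    -> return 0
  -> return 0
-> return 0

call_count is incremented once per call. f is entered once for each t = 3, 2, 1, 0 (the t <= 0 call returns without recursing), i.e. 3 + 1 calls.
call_count = 4

Final answer: 4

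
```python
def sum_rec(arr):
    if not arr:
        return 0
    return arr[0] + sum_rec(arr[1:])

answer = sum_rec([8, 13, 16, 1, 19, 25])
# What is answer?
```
Call trace:
sum_rec(arr=[8, 13, 16, 1, 19, 25])
  sum_rec(arr=[13, 16, 1, 19, 25])
    sum_rec(arr=[16, 1, 19, 25])
      sum_rec(arr=[1, 19, 25])
        sum_rec(arr=[19, 25])
          sum_rec(arr=[25])
            sum_rec(arr=[])
            -> return 0
          -> return 25
        -> return 44
      -> return 45
    -> return 61
  -> return 74
-> return 82

Final answer: 82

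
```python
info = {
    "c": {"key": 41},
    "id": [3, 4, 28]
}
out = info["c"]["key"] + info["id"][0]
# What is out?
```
Trace:
  info={'c': {'key': 41}, 'id': [3, 4, 28]}
  info={'c': {'key': 41}, 'id': [3, 4, 28]}, out=44

Final answer: 44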